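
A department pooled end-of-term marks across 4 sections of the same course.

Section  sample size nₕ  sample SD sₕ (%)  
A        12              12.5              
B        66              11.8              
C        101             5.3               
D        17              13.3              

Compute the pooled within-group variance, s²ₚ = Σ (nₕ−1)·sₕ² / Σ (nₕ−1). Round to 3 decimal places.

85.461

Degrees of freedom: 11 + 65 + 100 + 16 = 192.
Σ(nₕ−1)sₕ² = 11·156.25 + 65·139.24 + 100·28.09 + 16·176.89 = 16408.59.
s²ₚ = 16408.59 / 192 = 85.46141... → 85.461.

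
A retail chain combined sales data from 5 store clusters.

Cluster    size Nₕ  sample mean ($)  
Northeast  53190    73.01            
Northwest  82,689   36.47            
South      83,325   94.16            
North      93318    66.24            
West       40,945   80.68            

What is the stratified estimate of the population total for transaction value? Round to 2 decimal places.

24229778.65

Population total = Σ Nₕ·x̄ₕ (each stratum's size times its mean).
53190·73.01 + 82689·36.47 + 83325·94.16 + 93318·66.24 + 40945·80.68 = 3883401.9 + 3015667.83 + 7845882 + 6181384.32 + 3303442.6 = 24229778.65.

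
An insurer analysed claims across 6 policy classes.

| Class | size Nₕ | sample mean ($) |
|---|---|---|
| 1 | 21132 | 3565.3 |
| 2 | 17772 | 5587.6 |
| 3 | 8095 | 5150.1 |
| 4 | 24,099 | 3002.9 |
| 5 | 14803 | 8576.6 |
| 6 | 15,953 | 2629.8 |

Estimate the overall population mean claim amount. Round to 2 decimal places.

4492.85

N = 21132 + 17772 + 8095 + 24099 + 14803 + 15953 = 101854.
Weight each subgroup mean by Nₕ/N and sum.
Σ Nₕx̄ₕ = 21132·3565.3 + 17772·5587.6 + 8095·5150.1 + 24099·3002.9 + 14803·8576.6 + 15953·2629.8 = 75341919.6 + 99302827.2 + 41690059.5 + 72366887.1 + 126959409.8 + 41953199.4 = 457614302.6.
Divide by N: 457614302.6 / 101854 = 4492.8457... → 4492.85.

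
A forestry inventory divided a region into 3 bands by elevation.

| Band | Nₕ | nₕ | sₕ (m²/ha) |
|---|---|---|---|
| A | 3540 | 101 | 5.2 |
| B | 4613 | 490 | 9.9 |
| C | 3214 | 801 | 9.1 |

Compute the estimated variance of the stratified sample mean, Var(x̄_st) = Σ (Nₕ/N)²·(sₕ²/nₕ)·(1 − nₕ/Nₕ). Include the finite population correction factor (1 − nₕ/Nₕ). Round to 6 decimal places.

0.060873

N = 11367. Term for each stratum: Wₕ²sₕ²/nₕ·(1−nₕ/Nₕ).
Var(x̄_st) = 0.025224875 + 0.029442818 + 0.006205285 = 0.060872979 → 0.060873.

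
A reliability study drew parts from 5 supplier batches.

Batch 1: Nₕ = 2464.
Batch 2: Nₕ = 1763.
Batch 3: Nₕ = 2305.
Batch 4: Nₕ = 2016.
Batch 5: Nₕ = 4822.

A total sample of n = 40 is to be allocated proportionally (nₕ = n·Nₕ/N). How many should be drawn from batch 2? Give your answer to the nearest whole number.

N = 2464 + 1763 + 2305 + 2016 + 4822 = 13370.
n_2 = 40·1763/13370 = 5.274... → 5.

5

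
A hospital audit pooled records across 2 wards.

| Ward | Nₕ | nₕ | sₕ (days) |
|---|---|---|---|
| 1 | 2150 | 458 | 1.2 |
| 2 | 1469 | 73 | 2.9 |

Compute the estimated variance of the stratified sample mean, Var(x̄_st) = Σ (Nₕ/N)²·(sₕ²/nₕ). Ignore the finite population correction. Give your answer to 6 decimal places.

0.020092

N = 3619; Wₕ = Nₕ/N.
ward 1: (2150/3619)²·1.2²/458 = 0.001109677
ward 2: (1469/3619)²·2.9²/73 = 0.018981895
Sum = 0.020091572 → 0.020092.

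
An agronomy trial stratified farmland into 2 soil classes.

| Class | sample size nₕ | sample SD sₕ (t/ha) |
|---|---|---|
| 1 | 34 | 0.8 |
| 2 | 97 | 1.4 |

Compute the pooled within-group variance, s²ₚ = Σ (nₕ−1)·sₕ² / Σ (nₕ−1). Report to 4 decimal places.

Degrees of freedom: 33 + 96 = 129.
Σ(nₕ−1)sₕ² = 33·0.64 + 96·1.96 = 209.28.
s²ₚ = 209.28 / 129 = 1.622326... → 1.6223.

1.6223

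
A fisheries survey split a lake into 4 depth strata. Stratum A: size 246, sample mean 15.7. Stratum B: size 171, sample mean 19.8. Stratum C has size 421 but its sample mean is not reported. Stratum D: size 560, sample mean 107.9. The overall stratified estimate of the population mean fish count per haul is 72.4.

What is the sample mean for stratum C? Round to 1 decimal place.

N = 246 + 171 + 421 + 560 = 1398.
Overall total = μ·N = 72.4·1398 = 101215.2.
Subtract the known strata: 246·15.7 + 171·19.8 + 560·107.9 = 67672.
Remaining total for stratum C: 101215.2 − 67672 = 33543.2.
Divide by its size: 33543.2 / 421 = 79.675... → 79.7.

79.7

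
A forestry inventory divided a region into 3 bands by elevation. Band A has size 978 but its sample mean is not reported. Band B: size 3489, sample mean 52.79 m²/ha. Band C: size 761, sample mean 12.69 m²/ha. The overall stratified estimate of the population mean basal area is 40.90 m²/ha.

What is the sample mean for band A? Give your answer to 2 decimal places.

Σ Nₕx̄ₕ = N·μ, so 978·x̄_A = 5228·40.90 − (3489·52.79 + 761·12.69).
= 213825.2 − 193841.4 = 19983.8.
x̄_A = 19983.8 / 978 = 20.4333... → 20.43.

20.43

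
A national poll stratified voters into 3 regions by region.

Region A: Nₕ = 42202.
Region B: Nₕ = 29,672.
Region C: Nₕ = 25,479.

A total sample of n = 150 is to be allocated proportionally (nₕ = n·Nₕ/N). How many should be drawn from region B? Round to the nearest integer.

N = 42202 + 29672 + 25479 = 97353.
n_B = 150·29672/97353 = 45.718... → 46.

46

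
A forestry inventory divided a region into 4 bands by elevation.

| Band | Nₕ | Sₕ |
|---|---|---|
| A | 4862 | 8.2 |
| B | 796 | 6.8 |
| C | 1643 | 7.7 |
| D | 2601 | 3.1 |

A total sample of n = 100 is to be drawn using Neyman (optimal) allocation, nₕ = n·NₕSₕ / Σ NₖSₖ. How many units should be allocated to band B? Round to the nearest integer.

Σ NₕSₕ = 4862·8.2 + 796·6.8 + 1643·7.7 + 2601·3.1 = 65995.4.
Share for B: 5412.8/65995.4 = 0.08202.
n_B = 100 × 0.08202 = 8.202... → 8.

8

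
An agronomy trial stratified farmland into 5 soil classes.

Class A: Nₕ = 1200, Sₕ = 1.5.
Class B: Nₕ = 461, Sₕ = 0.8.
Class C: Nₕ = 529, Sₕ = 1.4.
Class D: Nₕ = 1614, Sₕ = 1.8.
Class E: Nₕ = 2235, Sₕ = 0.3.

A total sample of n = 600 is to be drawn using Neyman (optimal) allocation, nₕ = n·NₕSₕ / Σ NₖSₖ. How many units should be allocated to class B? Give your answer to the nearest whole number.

A: NₕSₕ = 1200·1.5 = 1800
B: NₕSₕ = 461·0.8 = 368.8
C: NₕSₕ = 529·1.4 = 740.6
D: NₕSₕ = 1614·1.8 = 2905.2
E: NₕSₕ = 2235·0.3 = 670.5
Σ NₕSₕ = 6485.1.
n_B = 600·368.8/6485.1 = 34.121... → 34.

34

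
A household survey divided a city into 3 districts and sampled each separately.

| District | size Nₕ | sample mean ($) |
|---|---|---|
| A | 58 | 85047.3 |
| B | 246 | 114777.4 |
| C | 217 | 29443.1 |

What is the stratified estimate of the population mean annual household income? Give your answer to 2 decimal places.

75925.41

N = 58 + 246 + 217 = 521.
The stratified mean weights each stratum mean by its population share Nₕ/N.
Σ Nₕx̄ₕ = 58·85047.3 + 246·114777.4 + 217·29443.1 = 4932743.4 + 28235240.4 + 6389152.7 = 39557136.5.
Divide by N: 39557136.5 / 521 = 75925.4060... → 75925.41.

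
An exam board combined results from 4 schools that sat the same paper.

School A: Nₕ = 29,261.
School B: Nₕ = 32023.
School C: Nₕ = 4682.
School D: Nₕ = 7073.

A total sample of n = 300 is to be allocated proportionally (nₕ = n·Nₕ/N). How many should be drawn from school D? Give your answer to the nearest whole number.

29

Share of school D = 7073/73039 = 0.09684.
Allocate 300 × 0.09684 = 29.052... → 29.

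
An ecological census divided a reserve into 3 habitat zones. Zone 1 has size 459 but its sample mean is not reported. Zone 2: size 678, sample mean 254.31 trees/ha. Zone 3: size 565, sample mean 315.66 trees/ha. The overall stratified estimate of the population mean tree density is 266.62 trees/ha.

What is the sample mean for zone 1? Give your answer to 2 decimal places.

224.44

N = 459 + 678 + 565 = 1702.
Overall total = μ·N = 266.62·1702 = 453787.24.
Subtract the known strata: 678·254.31 + 565·315.66 = 350770.08.
Remaining total for zone 1: 453787.24 − 350770.08 = 103017.16.
Divide by its size: 103017.16 / 459 = 224.4383... → 224.44.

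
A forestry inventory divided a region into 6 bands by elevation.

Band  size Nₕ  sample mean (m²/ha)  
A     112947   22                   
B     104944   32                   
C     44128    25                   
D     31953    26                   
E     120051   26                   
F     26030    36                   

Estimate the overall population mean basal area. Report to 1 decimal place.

26.9

x̄_st = (Σ Nₕx̄ₕ) / (Σ Nₕ) = (112947·22 + 104944·32 + 44128·25 + 31953·26 + 120051·26 + 26030·36) / 440053
= 11835426 / 440053 = 26.895... → 26.9.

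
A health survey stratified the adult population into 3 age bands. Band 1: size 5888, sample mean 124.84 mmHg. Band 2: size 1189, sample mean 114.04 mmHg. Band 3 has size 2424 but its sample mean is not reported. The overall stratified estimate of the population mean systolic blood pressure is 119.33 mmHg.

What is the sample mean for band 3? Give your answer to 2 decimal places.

Σ Nₕx̄ₕ = N·μ, so 2424·x̄_3 = 9501·119.33 − (5888·124.84 + 1189·114.04).
= 1133754.33 − 870651.48 = 263102.85.
x̄_3 = 263102.85 / 2424 = 108.5408... → 108.54.

108.54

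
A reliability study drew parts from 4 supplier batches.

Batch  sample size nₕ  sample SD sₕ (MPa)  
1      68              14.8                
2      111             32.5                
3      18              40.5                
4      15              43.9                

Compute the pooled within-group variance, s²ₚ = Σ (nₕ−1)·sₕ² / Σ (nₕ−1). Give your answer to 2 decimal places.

892.92

1: (68−1)·14.8² = 67·219.04 = 14675.68
2: (111−1)·32.5² = 110·1056.25 = 116187.5
3: (18−1)·40.5² = 17·1640.25 = 27884.25
4: (15−1)·43.9² = 14·1927.21 = 26980.94
Numerator = 185728.37; denominator = Σ(nₕ−1) = 208.
s²ₚ = 185728.37/208 = 892.9249... → 892.92.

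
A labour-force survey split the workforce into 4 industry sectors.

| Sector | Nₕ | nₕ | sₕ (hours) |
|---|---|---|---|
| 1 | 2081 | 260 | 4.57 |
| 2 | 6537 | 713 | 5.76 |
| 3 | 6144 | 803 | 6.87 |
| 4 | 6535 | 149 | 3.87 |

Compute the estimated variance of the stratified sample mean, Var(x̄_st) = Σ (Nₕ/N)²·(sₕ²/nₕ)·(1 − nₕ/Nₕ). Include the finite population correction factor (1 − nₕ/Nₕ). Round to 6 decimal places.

N = 21297; Wₕ = Nₕ/N.
sector 1: (2081/21297)²·4.57²/260·(1 − 260/2081) = 0.000671126
sector 2: (6537/21297)²·5.76²/713·(1 − 713/6537) = 0.003905876
sector 3: (6144/21297)²·6.87²/803·(1 − 803/6144) = 0.004252407
sector 4: (6535/21297)²·3.87²/149·(1 − 149/6535) = 0.009248543
Sum = 0.018077952 → 0.018078.

0.018078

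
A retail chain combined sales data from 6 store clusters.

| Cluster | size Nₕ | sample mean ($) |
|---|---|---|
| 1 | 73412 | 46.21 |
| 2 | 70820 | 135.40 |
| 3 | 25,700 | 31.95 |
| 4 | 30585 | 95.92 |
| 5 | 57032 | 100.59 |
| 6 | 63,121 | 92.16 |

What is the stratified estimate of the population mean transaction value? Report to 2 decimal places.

88.22

x̄_st = (Σ Nₕx̄ₕ) / (Σ Nₕ) = (73412·46.21 + 70820·135.40 + 25700·31.95 + 30585·95.92 + 57032·100.59 + 63121·92.16) / 320670
= 28290304.96 / 320670 = 88.2225... → 88.22.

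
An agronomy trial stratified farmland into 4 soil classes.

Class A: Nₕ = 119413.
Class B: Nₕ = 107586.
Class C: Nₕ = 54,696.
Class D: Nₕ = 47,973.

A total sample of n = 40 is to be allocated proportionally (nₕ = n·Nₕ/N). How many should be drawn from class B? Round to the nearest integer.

13

N = 119413 + 107586 + 54696 + 47973 = 329668.
n_B = 40·107586/329668 = 13.054... → 13.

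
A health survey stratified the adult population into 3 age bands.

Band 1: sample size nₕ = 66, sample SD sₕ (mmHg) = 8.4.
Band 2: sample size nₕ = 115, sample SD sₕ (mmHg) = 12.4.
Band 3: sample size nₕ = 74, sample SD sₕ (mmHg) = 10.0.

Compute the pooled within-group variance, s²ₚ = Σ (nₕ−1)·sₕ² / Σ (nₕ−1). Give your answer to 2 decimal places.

116.73

Degrees of freedom: 65 + 114 + 73 = 252.
Σ(nₕ−1)sₕ² = 65·70.56 + 114·153.76 + 73·100 = 29415.04.
s²ₚ = 29415.04 / 252 = 116.7263... → 116.73.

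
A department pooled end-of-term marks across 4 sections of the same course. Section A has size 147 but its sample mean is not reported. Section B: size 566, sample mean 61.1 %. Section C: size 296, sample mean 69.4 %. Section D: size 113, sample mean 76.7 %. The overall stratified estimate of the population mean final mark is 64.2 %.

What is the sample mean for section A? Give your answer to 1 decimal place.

56.1

N = 147 + 566 + 296 + 113 = 1122.
Overall total = μ·N = 64.2·1122 = 72032.4.
Subtract the known strata: 566·61.1 + 296·69.4 + 113·76.7 = 63792.1.
Remaining total for section A: 72032.4 − 63792.1 = 8240.3.
Divide by its size: 8240.3 / 147 = 56.056... → 56.1.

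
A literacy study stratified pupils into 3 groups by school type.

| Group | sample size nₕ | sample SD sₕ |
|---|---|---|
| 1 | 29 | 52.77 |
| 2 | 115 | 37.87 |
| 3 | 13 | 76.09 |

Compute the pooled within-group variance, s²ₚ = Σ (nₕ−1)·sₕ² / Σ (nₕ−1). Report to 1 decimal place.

2019.1

1: (29−1)·52.77² = 28·2784.6729 = 77970.8412
2: (115−1)·37.87² = 114·1434.1369 = 163491.6066
3: (13−1)·76.09² = 12·5789.6881 = 69476.2572
Numerator = 310938.705; denominator = Σ(nₕ−1) = 154.
s²ₚ = 310938.705/154 = 2019.083... → 2019.1.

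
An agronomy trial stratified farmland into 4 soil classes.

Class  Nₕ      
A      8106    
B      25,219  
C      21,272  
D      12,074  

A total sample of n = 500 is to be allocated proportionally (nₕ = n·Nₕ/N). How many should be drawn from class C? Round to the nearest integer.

N = 8106 + 25219 + 21272 + 12074 = 66671.
n_C = 500·21272/66671 = 159.530... → 160.

160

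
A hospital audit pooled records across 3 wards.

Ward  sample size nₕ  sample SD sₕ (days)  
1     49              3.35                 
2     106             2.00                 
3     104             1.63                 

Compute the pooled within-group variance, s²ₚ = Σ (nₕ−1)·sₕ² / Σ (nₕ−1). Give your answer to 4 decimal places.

4.8138

Degrees of freedom: 48 + 105 + 103 = 256.
Σ(nₕ−1)sₕ² = 48·11.2225 + 105·4 + 103·2.6569 = 1232.3407.
s²ₚ = 1232.3407 / 256 = 4.813831... → 4.8138.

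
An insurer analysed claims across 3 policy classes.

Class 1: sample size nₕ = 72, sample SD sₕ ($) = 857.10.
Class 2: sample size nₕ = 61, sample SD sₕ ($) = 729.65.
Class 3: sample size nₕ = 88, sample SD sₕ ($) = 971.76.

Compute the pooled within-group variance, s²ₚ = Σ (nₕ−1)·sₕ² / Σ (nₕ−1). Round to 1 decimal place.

Degrees of freedom: 71 + 60 + 87 = 218.
Σ(nₕ−1)sₕ² = 71·734620.41 + 60·532389.1225 + 87·944317.4976 = 166257018.7512.
s²ₚ = 166257018.7512 / 218 = 762646.875... → 762646.9.

762646.9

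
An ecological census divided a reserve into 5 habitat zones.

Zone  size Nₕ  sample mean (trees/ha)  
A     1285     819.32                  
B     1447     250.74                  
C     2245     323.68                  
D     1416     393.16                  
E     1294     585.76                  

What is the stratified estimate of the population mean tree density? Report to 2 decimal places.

449.72

N = 7687; weights Wₕ = Nₕ/N = (0.1672, 0.1882, 0.2921, 0.1842, 0.1683).
x̄_st = Σ Wₕ·x̄ₕ = 0.1672·819.32 + 0.1882·250.74 + 0.2921·323.68 + 0.1842·393.16 + 0.1683·585.76 ≈ 449.7199...
→ 449.72.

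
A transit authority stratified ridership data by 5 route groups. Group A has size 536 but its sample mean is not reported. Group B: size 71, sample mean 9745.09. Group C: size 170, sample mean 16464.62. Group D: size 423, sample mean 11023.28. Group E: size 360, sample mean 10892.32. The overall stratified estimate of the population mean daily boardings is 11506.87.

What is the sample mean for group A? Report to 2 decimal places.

N = 536 + 71 + 170 + 423 + 360 = 1560.
Overall total = μ·N = 11506.87·1560 = 17950717.2.
Subtract the known strata: 71·9745.09 + 170·16464.62 + 423·11023.28 + 360·10892.32 = 12074969.43.
Remaining total for group A: 17950717.2 − 12074969.43 = 5875747.77.
Divide by its size: 5875747.77 / 536 = 10962.2160... → 10962.22.

10962.22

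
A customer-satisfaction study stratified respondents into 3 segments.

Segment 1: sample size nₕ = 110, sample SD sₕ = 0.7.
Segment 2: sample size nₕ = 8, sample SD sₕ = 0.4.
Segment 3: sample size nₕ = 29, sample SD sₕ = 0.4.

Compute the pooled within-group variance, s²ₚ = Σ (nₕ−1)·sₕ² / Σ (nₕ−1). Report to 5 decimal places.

Degrees of freedom: 109 + 7 + 28 = 144.
Σ(nₕ−1)sₕ² = 109·0.49 + 7·0.16 + 28·0.16 = 59.01.
s²ₚ = 59.01 / 144 = 0.4097917... → 0.40979.

0.40979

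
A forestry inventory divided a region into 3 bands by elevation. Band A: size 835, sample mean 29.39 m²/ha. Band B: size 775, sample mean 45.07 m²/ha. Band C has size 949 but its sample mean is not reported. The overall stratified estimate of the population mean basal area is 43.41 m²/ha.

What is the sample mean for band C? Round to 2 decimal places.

54.39

N = 835 + 775 + 949 = 2559.
Overall total = μ·N = 43.41·2559 = 111086.19.
Subtract the known strata: 835·29.39 + 775·45.07 = 59469.9.
Remaining total for band C: 111086.19 − 59469.9 = 51616.29.
Divide by its size: 51616.29 / 949 = 54.3902... → 54.39.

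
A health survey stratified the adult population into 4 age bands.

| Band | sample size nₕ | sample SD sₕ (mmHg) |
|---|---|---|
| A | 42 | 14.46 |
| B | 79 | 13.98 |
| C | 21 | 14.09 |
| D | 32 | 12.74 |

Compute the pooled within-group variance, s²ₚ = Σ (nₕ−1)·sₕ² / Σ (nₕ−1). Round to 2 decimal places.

193.05

A: (42−1)·14.46² = 41·209.0916 = 8572.7556
B: (79−1)·13.98² = 78·195.4404 = 15244.3512
C: (21−1)·14.09² = 20·198.5281 = 3970.562
D: (32−1)·12.74² = 31·162.3076 = 5031.5356
Numerator = 32819.2044; denominator = Σ(nₕ−1) = 170.
s²ₚ = 32819.2044/170 = 193.0541... → 193.05.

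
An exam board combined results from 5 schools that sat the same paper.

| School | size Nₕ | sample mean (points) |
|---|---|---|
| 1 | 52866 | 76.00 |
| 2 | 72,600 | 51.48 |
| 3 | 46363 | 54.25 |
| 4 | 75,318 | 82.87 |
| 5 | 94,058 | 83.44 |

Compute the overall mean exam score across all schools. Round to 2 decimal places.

x̄_st = (Σ Nₕx̄ₕ) / (Σ Nₕ) = (52866·76.00 + 72600·51.48 + 46363·54.25 + 75318·82.87 + 94058·83.44) / 341205
= 24360258.93 / 341205 = 71.3948... → 71.39.

71.39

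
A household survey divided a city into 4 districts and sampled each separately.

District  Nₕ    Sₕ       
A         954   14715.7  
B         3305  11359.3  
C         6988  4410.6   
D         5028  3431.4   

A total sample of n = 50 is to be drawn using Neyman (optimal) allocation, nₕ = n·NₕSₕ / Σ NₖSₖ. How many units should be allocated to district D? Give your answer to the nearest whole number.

Σ NₕSₕ = 954·14715.7 + 3305·11359.3 + 6988·4410.6 + 5028·3431.4 = 99655616.3.
Share for D: 17253079.2/99655616.3 = 0.17313.
n_D = 50 × 0.17313 = 8.656... → 9.

9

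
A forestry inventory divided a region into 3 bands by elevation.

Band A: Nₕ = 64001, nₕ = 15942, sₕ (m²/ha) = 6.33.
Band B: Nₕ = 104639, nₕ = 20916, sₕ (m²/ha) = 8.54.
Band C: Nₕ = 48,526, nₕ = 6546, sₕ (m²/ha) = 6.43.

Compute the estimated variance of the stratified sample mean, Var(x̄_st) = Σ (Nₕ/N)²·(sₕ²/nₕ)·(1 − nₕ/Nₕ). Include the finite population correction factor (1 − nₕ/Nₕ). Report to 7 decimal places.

0.0010845

N = 217166. Term for each stratum: Wₕ²sₕ²/nₕ·(1−nₕ/Nₕ).
Var(x̄_st) = 0.0001639240 + 0.0006477267 + 0.0002728219 = 0.0010844726 → 0.0010845.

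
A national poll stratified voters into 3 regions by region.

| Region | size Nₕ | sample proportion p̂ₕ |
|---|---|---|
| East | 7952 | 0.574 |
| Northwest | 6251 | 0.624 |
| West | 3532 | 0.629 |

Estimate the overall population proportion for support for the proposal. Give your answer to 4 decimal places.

0.6026

Wₕ = Nₕ/N with N = 17735: 0.4484, 0.3525, 0.1992.
p̂_st = 0.4484·0.574 + 0.3525·0.624 + 0.1992·0.629 ≈ 0.602577... → 0.6026.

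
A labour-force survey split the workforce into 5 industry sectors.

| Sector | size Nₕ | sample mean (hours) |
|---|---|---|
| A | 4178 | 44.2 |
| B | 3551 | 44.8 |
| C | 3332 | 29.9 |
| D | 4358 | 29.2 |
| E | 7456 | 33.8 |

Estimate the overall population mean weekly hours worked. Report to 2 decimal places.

35.96

N = 4178 + 3551 + 3332 + 4358 + 7456 = 22875.
Weight each subgroup mean by Nₕ/N and sum.
Σ Nₕx̄ₕ = 4178·44.2 + 3551·44.8 + 3332·29.9 + 4358·29.2 + 7456·33.8 = 184667.6 + 159084.8 + 99626.8 + 127253.6 + 252012.8 = 822645.6.
Divide by N: 822645.6 / 22875 = 35.9626... → 35.96.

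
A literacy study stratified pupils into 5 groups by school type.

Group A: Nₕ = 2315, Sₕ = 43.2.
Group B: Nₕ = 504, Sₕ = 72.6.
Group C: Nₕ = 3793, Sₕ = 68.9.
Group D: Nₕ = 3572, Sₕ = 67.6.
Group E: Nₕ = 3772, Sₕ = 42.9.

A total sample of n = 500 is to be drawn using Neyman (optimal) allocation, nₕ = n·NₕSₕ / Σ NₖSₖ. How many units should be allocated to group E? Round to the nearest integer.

A: NₕSₕ = 2315·43.2 = 100008
B: NₕSₕ = 504·72.6 = 36590.4
C: NₕSₕ = 3793·68.9 = 261337.7
D: NₕSₕ = 3572·67.6 = 241467.2
E: NₕSₕ = 3772·42.9 = 161818.8
Σ NₕSₕ = 801222.1.
n_E = 500·161818.8/801222.1 = 100.982... → 101.

101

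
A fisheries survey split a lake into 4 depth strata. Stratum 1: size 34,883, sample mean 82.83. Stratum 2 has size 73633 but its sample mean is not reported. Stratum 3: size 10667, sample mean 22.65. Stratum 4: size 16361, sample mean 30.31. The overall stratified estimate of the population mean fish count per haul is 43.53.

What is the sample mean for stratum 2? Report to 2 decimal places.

30.87

Σ Nₕx̄ₕ = N·μ, so 73633·x̄_2 = 135544·43.53 − (34883·82.83 + 10667·22.65 + 16361·30.31).
= 5900230.32 − 3626868.35 = 2273361.97.
x̄_2 = 2273361.97 / 73633 = 30.8742... → 30.87.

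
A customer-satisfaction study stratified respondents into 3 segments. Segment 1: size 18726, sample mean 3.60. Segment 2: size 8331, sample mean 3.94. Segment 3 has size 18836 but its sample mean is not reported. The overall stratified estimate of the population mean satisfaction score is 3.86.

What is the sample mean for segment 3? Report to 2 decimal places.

Σ Nₕx̄ₕ = N·μ, so 18836·x̄_3 = 45893·3.86 − (18726·3.60 + 8331·3.94).
= 177146.98 − 100237.74 = 76909.24.
x̄_3 = 76909.24 / 18836 = 4.0831... → 4.08.

4.08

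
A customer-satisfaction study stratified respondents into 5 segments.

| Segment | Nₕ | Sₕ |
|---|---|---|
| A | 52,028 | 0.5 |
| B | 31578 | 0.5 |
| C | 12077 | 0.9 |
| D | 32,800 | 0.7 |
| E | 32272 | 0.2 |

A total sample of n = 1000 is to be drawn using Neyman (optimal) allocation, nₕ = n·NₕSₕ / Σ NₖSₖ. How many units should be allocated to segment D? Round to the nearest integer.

280

A: NₕSₕ = 52028·0.5 = 26014
B: NₕSₕ = 31578·0.5 = 15789
C: NₕSₕ = 12077·0.9 = 10869.3
D: NₕSₕ = 32800·0.7 = 22960
E: NₕSₕ = 32272·0.2 = 6454.4
Σ NₕSₕ = 82086.7.
n_D = 1000·22960/82086.7 = 279.704... → 280.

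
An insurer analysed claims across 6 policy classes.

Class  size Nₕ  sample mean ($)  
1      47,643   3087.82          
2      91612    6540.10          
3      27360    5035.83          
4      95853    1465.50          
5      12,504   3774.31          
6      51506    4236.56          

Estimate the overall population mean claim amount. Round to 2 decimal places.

x̄_st = (Σ Nₕx̄ₕ) / (Σ Nₕ) = (47643·3087.82 + 91612·6540.10 + 27360·5035.83 + 95853·1465.50 + 12504·3774.31 + 51506·4236.56) / 326478
= 1289919761.36 / 326478 = 3951.0159... → 3951.02.

3951.02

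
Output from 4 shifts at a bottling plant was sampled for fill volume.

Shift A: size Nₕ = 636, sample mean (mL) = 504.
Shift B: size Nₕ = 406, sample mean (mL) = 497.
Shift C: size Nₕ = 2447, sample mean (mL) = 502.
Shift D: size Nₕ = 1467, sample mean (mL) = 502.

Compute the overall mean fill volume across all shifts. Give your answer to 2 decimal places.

501.85

N = 4956; weights Wₕ = Nₕ/N = (0.1283, 0.0819, 0.4937, 0.2960).
x̄_st = Σ Wₕ·x̄ₕ = 0.1283·504 + 0.0819·497 + 0.4937·502 + 0.2960·502 ≈ 501.8471...
→ 501.85.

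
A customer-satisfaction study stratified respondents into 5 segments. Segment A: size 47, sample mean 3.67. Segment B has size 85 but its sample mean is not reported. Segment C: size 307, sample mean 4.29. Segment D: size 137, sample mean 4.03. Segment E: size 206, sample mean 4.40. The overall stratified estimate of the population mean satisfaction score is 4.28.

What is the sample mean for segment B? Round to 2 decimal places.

Σ Nₕx̄ₕ = N·μ, so 85·x̄_B = 782·4.28 − (47·3.67 + 307·4.29 + 137·4.03 + 206·4.40).
= 3346.96 − 2948.03 = 398.93.
x̄_B = 398.93 / 85 = 4.6933... → 4.69.

4.69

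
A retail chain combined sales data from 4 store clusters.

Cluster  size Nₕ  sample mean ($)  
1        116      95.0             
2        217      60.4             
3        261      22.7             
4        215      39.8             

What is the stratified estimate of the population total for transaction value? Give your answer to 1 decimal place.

38608.5

1: 116·95.0 = 11020
2: 217·60.4 = 13106.8
3: 261·22.7 = 5924.7
4: 215·39.8 = 8557
τ̂ = Σ Nₕx̄ₕ = 38608.5.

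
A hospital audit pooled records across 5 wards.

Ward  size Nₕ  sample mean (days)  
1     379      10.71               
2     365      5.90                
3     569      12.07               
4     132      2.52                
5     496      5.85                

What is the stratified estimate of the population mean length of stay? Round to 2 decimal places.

x̄_st = (Σ Nₕx̄ₕ) / (Σ Nₕ) = (379·10.71 + 365·5.90 + 569·12.07 + 132·2.52 + 496·5.85) / 1941
= 16314.66 / 1941 = 8.4053... → 8.41.

8.41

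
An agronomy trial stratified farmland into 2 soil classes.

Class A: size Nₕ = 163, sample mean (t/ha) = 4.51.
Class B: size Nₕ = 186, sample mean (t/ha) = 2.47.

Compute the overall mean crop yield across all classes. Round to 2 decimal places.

3.42

N = 163 + 186 = 349.
The stratified mean weights each stratum mean by its population share Nₕ/N.
Σ Nₕx̄ₕ = 163·4.51 + 186·2.47 = 735.13 + 459.42 = 1194.55.
Divide by N: 1194.55 / 349 = 3.4228... → 3.42.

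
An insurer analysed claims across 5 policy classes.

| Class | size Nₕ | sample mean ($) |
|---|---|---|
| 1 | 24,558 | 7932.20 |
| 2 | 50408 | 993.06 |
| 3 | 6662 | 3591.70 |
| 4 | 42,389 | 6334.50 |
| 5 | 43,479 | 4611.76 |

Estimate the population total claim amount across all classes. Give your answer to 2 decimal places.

737812875.02

1: 24558·7932.20 = 194798967.6
2: 50408·993.06 = 50058168.48
3: 6662·3591.70 = 23927905.4
4: 42389·6334.50 = 268513120.5
5: 43479·4611.76 = 200514713.04
τ̂ = Σ Nₕx̄ₕ = 737812875.02.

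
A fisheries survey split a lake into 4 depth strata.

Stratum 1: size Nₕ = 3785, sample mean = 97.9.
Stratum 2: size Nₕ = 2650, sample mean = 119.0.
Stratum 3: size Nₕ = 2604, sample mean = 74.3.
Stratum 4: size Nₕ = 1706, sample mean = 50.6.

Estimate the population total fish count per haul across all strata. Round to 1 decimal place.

965702.3

Population total = Σ Nₕ·x̄ₕ (each stratum's size times its mean).
3785·97.9 + 2650·119.0 + 2604·74.3 + 1706·50.6 = 370551.5 + 315350 + 193477.2 + 86323.6 = 965702.3.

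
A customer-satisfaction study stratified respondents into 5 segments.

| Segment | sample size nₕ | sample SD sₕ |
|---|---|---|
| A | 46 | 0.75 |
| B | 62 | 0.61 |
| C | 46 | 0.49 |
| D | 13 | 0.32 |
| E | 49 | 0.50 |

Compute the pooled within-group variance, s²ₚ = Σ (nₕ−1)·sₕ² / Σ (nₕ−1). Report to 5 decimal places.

0.34144

Degrees of freedom: 45 + 61 + 45 + 12 + 48 = 211.
Σ(nₕ−1)sₕ² = 45·0.5625 + 61·0.3721 + 45·0.2401 + 12·0.1024 + 48·0.25 = 72.0439.
s²ₚ = 72.0439 / 211 = 0.3414403... → 0.34144.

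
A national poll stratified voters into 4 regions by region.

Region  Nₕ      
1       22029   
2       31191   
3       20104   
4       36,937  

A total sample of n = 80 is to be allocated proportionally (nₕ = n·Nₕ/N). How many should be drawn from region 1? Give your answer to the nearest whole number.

16

N = 22029 + 31191 + 20104 + 36937 = 110261.
n_1 = 80·22029/110261 = 15.983... → 16.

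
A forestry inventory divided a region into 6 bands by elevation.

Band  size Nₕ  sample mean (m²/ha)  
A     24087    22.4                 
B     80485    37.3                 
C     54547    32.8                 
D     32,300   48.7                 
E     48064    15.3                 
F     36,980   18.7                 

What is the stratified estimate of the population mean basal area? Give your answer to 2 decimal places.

x̄_st = (Σ Nₕx̄ₕ) / (Σ Nₕ) = (24087·22.4 + 80485·37.3 + 54547·32.8 + 32300·48.7 + 48064·15.3 + 36980·18.7) / 276463
= 8330696.1 / 276463 = 30.1331... → 30.13.

30.13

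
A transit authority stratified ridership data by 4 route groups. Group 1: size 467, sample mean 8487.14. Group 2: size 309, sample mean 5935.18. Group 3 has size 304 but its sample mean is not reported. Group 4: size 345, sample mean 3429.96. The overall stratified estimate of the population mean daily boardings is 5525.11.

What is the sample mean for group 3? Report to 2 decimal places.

2935.79

N = 467 + 309 + 304 + 345 = 1425.
Overall total = μ·N = 5525.11·1425 = 7873281.75.
Subtract the known strata: 467·8487.14 + 309·5935.18 + 345·3429.96 = 6980801.2.
Remaining total for group 3: 7873281.75 − 6980801.2 = 892480.55.
Divide by its size: 892480.55 / 304 = 2935.7913... → 2935.79.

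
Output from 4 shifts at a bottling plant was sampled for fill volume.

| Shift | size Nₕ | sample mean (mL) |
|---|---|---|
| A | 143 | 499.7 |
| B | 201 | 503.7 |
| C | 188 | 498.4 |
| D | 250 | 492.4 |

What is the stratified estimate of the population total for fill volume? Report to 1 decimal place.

389500.0

Estimate total by summing Nₕ·x̄ₕ over strata.
143·499.7 + 201·503.7 + 188·498.4 + 250·492.4 = 71457.1 + 101243.7 + 93699.2 + 123100 = 389500.0.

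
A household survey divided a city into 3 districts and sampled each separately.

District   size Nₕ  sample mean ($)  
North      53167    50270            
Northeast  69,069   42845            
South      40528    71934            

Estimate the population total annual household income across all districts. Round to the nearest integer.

8547307547

North: 53167·50270 = 2672705090
Northeast: 69069·42845 = 2959261305
South: 40528·71934 = 2915341152
τ̂ = Σ Nₕx̄ₕ = 8547307547.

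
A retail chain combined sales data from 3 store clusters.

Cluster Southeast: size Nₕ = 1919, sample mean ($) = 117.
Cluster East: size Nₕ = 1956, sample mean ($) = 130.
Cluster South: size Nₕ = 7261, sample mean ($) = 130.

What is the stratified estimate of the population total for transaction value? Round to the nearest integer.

Southeast: 1919·117 = 224523
East: 1956·130 = 254280
South: 7261·130 = 943930
τ̂ = Σ Nₕx̄ₕ = 1422733.

1422733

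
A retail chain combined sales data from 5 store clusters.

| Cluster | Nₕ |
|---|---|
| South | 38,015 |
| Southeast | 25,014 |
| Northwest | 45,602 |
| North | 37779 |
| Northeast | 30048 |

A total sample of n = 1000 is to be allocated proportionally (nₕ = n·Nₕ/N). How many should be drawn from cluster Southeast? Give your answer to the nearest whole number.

142

N = 38015 + 25014 + 45602 + 37779 + 30048 = 176458.
n_Southeast = 1000·25014/176458 = 141.756... → 142.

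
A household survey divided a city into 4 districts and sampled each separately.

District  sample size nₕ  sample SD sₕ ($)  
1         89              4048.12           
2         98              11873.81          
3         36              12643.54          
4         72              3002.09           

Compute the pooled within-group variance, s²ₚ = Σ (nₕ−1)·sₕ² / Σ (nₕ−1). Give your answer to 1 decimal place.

73377367.1

Degrees of freedom: 88 + 97 + 35 + 71 = 291.
Σ(nₕ−1)sₕ² = 88·16387275.5344 + 97·140987363.9161 + 35·159859103.7316 + 71·9012544.3681 = 21352813827.63.
s²ₚ = 21352813827.63 / 291 = 73377367.105... → 73377367.1.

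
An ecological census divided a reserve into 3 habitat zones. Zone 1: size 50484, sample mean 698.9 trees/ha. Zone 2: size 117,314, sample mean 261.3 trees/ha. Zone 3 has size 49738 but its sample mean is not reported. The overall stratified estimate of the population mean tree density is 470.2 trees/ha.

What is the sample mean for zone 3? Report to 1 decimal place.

N = 50484 + 117314 + 49738 = 217536.
Overall total = μ·N = 470.2·217536 = 102285427.2.
Subtract the known strata: 50484·698.9 + 117314·261.3 = 65937415.8.
Remaining total for zone 3: 102285427.2 − 65937415.8 = 36348011.4.
Divide by its size: 36348011.4 / 49738 = 730.790... → 730.8.

730.8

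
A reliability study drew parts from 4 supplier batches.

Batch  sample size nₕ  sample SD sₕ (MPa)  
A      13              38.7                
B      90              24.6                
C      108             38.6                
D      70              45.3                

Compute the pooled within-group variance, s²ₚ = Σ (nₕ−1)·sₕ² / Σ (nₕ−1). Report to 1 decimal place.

1346.0

Degrees of freedom: 12 + 89 + 107 + 69 = 277.
Σ(nₕ−1)sₕ² = 12·1497.69 + 89·605.16 + 107·1489.96 + 69·2052.09 = 372851.45.
s²ₚ = 372851.45 / 277 = 1346.034... → 1346.0.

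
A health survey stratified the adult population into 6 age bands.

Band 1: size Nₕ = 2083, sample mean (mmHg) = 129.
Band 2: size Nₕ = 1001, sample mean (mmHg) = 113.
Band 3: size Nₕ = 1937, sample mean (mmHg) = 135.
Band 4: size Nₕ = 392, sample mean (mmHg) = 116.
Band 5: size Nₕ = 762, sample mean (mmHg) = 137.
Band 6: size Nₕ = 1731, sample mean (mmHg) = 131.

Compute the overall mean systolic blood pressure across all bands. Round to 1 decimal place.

N = 2083 + 1001 + 1937 + 392 + 762 + 1731 = 7906.
Weight each subgroup mean by Nₕ/N and sum.
Σ Nₕx̄ₕ = 2083·129 + 1001·113 + 1937·135 + 392·116 + 762·137 + 1731·131 = 268707 + 113113 + 261495 + 45472 + 104394 + 226761 = 1019942.
Divide by N: 1019942 / 7906 = 129.009... → 129.0.

129.0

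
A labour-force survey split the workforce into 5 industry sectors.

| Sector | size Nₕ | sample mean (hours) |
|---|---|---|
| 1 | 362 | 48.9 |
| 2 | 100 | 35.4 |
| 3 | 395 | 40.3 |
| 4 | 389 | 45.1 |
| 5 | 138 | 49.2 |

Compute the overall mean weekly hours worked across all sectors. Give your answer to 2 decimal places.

44.43

x̄_st = (Σ Nₕx̄ₕ) / (Σ Nₕ) = (362·48.9 + 100·35.4 + 395·40.3 + 389·45.1 + 138·49.2) / 1384
= 61493.8 / 1384 = 44.4319... → 44.43.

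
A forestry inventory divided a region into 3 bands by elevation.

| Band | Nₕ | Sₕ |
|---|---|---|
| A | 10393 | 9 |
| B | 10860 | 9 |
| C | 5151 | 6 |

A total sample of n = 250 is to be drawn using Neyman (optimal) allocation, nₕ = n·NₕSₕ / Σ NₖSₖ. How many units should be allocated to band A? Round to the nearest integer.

Σ NₕSₕ = 10393·9 + 10860·9 + 5151·6 = 222183.
Share for A: 93537/222183 = 0.42099.
n_A = 250 × 0.42099 = 105.248... → 105.

105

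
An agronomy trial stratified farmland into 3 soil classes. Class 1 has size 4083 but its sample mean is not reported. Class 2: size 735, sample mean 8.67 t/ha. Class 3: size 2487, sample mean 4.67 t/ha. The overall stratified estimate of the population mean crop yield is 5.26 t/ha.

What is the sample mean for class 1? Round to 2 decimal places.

5.01

N = 4083 + 735 + 2487 = 7305.
Overall total = μ·N = 5.26·7305 = 38424.3.
Subtract the known strata: 735·8.67 + 2487·4.67 = 17986.74.
Remaining total for class 1: 38424.3 − 17986.74 = 20437.56.
Divide by its size: 20437.56 / 4083 = 5.0055... → 5.01.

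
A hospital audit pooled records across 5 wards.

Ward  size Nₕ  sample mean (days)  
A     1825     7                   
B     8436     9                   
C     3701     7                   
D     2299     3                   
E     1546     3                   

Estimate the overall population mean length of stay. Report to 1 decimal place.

x̄_st = (Σ Nₕx̄ₕ) / (Σ Nₕ) = (1825·7 + 8436·9 + 3701·7 + 2299·3 + 1546·3) / 17807
= 126141 / 17807 = 7.084... → 7.1.

7.1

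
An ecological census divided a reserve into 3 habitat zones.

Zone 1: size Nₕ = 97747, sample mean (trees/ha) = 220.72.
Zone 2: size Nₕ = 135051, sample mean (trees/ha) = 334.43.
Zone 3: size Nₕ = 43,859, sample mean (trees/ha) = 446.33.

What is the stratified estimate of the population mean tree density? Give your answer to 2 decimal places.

N = 97747 + 135051 + 43859 = 276657.
The stratified mean weights each stratum mean by its population share Nₕ/N.
Σ Nₕx̄ₕ = 97747·220.72 + 135051·334.43 + 43859·446.33 = 21574717.84 + 45165105.93 + 19575587.47 = 86315411.24.
Divide by N: 86315411.24 / 276657 = 311.9943... → 311.99.

311.99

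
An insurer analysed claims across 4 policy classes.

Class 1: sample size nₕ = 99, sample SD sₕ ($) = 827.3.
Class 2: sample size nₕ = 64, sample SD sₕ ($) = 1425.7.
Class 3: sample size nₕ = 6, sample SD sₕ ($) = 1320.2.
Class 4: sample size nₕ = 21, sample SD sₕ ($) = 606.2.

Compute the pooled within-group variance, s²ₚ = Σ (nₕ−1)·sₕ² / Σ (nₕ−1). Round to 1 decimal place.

1: (99−1)·827.3² = 98·684425.29 = 67073678.42
2: (64−1)·1425.7² = 63·2032620.49 = 128055090.87
3: (6−1)·1320.2² = 5·1742928.04 = 8714640.2
4: (21−1)·606.2² = 20·367478.44 = 7349568.8
Numerator = 211192978.29; denominator = Σ(nₕ−1) = 186.
s²ₚ = 211192978.29/186 = 1135446.120... → 1135446.1.

1135446.1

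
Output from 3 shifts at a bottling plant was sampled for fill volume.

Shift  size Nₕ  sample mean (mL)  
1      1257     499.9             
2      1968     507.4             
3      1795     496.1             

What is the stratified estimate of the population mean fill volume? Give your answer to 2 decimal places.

501.48

N = 1257 + 1968 + 1795 = 5020.
Weight each subgroup mean by Nₕ/N and sum.
Σ Nₕx̄ₕ = 1257·499.9 + 1968·507.4 + 1795·496.1 = 628374.3 + 998563.2 + 890499.5 = 2517437.
Divide by N: 2517437 / 5020 = 501.4815... → 501.48.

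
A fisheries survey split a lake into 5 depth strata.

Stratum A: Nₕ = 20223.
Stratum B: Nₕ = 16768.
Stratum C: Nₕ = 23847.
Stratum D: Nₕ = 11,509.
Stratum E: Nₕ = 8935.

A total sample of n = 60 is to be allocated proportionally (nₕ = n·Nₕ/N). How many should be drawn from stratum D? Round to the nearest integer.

N = 20223 + 16768 + 23847 + 11509 + 8935 = 81282.
n_D = 60·11509/81282 = 8.496... → 8.

8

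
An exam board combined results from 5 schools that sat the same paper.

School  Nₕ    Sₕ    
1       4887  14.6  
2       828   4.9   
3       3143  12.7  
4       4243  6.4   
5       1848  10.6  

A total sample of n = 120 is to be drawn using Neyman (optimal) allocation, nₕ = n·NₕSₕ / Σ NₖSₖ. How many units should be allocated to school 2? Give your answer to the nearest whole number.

Σ NₕSₕ = 4887·14.6 + 828·4.9 + 3143·12.7 + 4243·6.4 + 1848·10.6 = 162067.5.
Share for 2: 4057.2/162067.5 = 0.02503.
n_2 = 120 × 0.02503 = 3.004... → 3.

3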